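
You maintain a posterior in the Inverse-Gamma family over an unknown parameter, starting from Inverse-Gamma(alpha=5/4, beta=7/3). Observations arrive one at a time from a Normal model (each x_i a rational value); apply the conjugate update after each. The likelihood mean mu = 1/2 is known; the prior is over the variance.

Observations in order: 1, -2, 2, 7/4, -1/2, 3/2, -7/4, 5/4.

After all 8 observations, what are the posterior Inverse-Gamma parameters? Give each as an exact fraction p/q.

obs 1: x=1 → posterior Inverse-Gamma(7/4, 59/24)
obs 2: x=-2 → posterior Inverse-Gamma(9/4, 67/12)
obs 3: x=2 → posterior Inverse-Gamma(11/4, 161/24)
obs 4: x=7/4 → posterior Inverse-Gamma(13/4, 719/96)
obs 5: x=-1/2 → posterior Inverse-Gamma(15/4, 767/96)
obs 6: x=3/2 → posterior Inverse-Gamma(17/4, 815/96)
obs 7: x=-7/4 → posterior Inverse-Gamma(19/4, 529/48)
obs 8: x=5/4 → posterior Inverse-Gamma(21/4, 1085/96)

alpha=21/4, beta=1085/96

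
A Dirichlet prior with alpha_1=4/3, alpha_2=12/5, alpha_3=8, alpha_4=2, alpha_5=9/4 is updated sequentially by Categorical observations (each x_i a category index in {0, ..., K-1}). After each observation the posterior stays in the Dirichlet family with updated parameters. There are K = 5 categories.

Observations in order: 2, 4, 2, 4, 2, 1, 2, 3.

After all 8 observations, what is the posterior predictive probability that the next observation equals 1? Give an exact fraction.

obs 1: x=2 → posterior Dirichlet(4/3, 12/5, 9, 2, 9/4)
obs 2: x=4 → posterior Dirichlet(4/3, 12/5, 9, 2, 13/4)
obs 3: x=2 → posterior Dirichlet(4/3, 12/5, 10, 2, 13/4)
obs 4: x=4 → posterior Dirichlet(4/3, 12/5, 10, 2, 17/4)
obs 5: x=2 → posterior Dirichlet(4/3, 12/5, 11, 2, 17/4)
obs 6: x=1 → posterior Dirichlet(4/3, 17/5, 11, 2, 17/4)
obs 7: x=2 → posterior Dirichlet(4/3, 17/5, 12, 2, 17/4)
obs 8: x=3 → posterior Dirichlet(4/3, 17/5, 12, 3, 17/4)

204/1439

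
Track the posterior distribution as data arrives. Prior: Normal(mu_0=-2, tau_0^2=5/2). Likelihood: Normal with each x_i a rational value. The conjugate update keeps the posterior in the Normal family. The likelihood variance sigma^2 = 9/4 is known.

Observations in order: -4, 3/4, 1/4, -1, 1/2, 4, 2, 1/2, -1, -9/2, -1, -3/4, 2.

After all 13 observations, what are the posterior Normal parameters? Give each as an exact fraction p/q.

mu_0=-81/278, tau_0^2=45/278

obs 1: x=-4 → posterior Normal(-58/19, 45/38)
obs 2: x=3/4 → posterior Normal(-101/58, 45/58)
obs 3: x=1/4 → posterior Normal(-16/13, 15/26)
obs 4: x=-1 → posterior Normal(-58/49, 45/98)
obs 5: x=1/2 → posterior Normal(-53/59, 45/118)
obs 6: x=4 → posterior Normal(-13/69, 15/46)
obs 7: x=2 → posterior Normal(7/79, 45/158)
obs 8: x=1/2 → posterior Normal(12/89, 45/178)
obs 9: x=-1 → posterior Normal(2/99, 5/22)
obs 10: x=-9/2 → posterior Normal(-43/109, 45/218)
obs 11: x=-1 → posterior Normal(-53/119, 45/238)
obs 12: x=-3/4 → posterior Normal(-121/258, 15/86)
obs 13: x=2 → posterior Normal(-81/278, 45/278)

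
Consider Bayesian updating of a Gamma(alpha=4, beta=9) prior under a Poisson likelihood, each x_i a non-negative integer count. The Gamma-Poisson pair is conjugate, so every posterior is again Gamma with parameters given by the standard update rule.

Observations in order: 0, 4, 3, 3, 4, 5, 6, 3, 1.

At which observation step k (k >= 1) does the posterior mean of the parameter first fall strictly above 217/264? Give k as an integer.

k = 3

obs 1: x=0 → posterior Gamma(4, 10)
obs 2: x=4 → posterior Gamma(8, 11)
obs 3: x=3 → posterior Gamma(11, 12)
obs 4: x=3 → posterior Gamma(14, 13)
obs 5: x=4 → posterior Gamma(18, 14)
obs 6: x=5 → posterior Gamma(23, 15)
obs 7: x=6 → posterior Gamma(29, 16)
obs 8: x=3 → posterior Gamma(32, 17)
obs 9: x=1 → posterior Gamma(33, 18)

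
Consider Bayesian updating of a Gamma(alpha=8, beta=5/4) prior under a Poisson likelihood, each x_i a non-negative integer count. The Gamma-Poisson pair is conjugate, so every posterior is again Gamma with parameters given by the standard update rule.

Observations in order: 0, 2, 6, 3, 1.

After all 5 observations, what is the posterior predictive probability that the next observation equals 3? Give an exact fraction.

obs 1: x=0 → posterior Gamma(8, 9/4)
obs 2: x=2 → posterior Gamma(10, 13/4)
obs 3: x=6 → posterior Gamma(16, 17/4)
obs 4: x=3 → posterior Gamma(19, 21/4)
obs 5: x=1 → posterior Gamma(20, 25/4)

896397978067398071289062500000000/4316720717749415770740818372739989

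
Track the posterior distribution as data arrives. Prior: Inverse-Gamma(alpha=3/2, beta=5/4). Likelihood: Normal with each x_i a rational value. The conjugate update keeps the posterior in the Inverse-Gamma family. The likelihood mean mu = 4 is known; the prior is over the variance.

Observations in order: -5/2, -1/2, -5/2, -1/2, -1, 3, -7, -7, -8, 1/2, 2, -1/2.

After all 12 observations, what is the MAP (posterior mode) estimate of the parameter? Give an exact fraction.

obs 1: x=-5/2 → posterior Inverse-Gamma(2, 179/8)
obs 2: x=-1/2 → posterior Inverse-Gamma(5/2, 65/2)
obs 3: x=-5/2 → posterior Inverse-Gamma(3, 429/8)
obs 4: x=-1/2 → posterior Inverse-Gamma(7/2, 255/4)
obs 5: x=-1 → posterior Inverse-Gamma(4, 305/4)
obs 6: x=3 → posterior Inverse-Gamma(9/2, 307/4)
obs 7: x=-7 → posterior Inverse-Gamma(5, 549/4)
obs 8: x=-7 → posterior Inverse-Gamma(11/2, 791/4)
obs 9: x=-8 → posterior Inverse-Gamma(6, 1079/4)
obs 10: x=1/2 → posterior Inverse-Gamma(13/2, 2207/8)
obs 11: x=2 → posterior Inverse-Gamma(7, 2223/8)
obs 12: x=-1/2 → posterior Inverse-Gamma(15/2, 288)

576/17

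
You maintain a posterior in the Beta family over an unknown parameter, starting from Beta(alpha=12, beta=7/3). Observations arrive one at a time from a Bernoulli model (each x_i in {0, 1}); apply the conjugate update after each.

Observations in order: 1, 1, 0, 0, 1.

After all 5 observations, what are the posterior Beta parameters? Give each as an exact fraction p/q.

obs 1: x=1 → posterior Beta(13, 7/3)
obs 2: x=1 → posterior Beta(14, 7/3)
obs 3: x=0 → posterior Beta(14, 10/3)
obs 4: x=0 → posterior Beta(14, 13/3)
obs 5: x=1 → posterior Beta(15, 13/3)

alpha=15, beta=13/3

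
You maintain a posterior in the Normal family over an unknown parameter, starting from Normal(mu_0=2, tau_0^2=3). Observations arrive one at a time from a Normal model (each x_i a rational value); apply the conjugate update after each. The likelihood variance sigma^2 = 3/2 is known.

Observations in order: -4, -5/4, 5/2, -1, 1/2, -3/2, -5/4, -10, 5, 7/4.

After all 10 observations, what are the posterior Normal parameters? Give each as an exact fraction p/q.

obs 1: x=-4 → posterior Normal(-2, 1)
obs 2: x=-5/4 → posterior Normal(-17/10, 3/5)
obs 3: x=5/2 → posterior Normal(-1/2, 3/7)
obs 4: x=-1 → posterior Normal(-11/18, 1/3)
obs 5: x=1/2 → posterior Normal(-9/22, 3/11)
obs 6: x=-3/2 → posterior Normal(-15/26, 3/13)
obs 7: x=-5/4 → posterior Normal(-2/3, 1/5)
obs 8: x=-10 → posterior Normal(-30/17, 3/17)
obs 9: x=5 → posterior Normal(-20/19, 3/19)
obs 10: x=7/4 → posterior Normal(-11/14, 1/7)

mu_0=-11/14, tau_0^2=1/7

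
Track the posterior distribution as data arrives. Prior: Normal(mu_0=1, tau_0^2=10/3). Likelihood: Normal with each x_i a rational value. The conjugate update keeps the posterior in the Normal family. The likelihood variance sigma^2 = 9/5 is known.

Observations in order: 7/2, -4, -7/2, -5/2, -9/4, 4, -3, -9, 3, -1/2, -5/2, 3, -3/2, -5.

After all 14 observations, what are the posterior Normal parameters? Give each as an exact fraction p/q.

mu_0=-1971/1454, tau_0^2=90/727

obs 1: x=7/2 → posterior Normal(202/77, 90/77)
obs 2: x=-4 → posterior Normal(2/127, 90/127)
obs 3: x=-7/2 → posterior Normal(-173/177, 30/59)
obs 4: x=-5/2 → posterior Normal(-298/227, 90/227)
obs 5: x=-9/4 → posterior Normal(-821/554, 90/277)
obs 6: x=4 → posterior Normal(-421/654, 30/109)
obs 7: x=-3 → posterior Normal(-721/754, 90/377)
obs 8: x=-9 → posterior Normal(-1621/854, 90/427)
obs 9: x=3 → posterior Normal(-1321/954, 10/53)
obs 10: x=-1/2 → posterior Normal(-1371/1054, 90/527)
obs 11: x=-5/2 → posterior Normal(-1621/1154, 90/577)
obs 12: x=3 → posterior Normal(-1321/1254, 30/209)
obs 13: x=-3/2 → posterior Normal(-1471/1354, 90/677)
obs 14: x=-5 → posterior Normal(-1971/1454, 90/727)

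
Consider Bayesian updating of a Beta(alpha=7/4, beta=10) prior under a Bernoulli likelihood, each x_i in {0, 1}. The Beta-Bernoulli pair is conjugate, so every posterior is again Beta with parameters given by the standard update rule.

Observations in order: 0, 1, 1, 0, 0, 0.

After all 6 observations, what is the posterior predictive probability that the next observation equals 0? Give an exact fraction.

obs 1: x=0 → posterior Beta(7/4, 11)
obs 2: x=1 → posterior Beta(11/4, 11)
obs 3: x=1 → posterior Beta(15/4, 11)
obs 4: x=0 → posterior Beta(15/4, 12)
obs 5: x=0 → posterior Beta(15/4, 13)
obs 6: x=0 → posterior Beta(15/4, 14)

56/71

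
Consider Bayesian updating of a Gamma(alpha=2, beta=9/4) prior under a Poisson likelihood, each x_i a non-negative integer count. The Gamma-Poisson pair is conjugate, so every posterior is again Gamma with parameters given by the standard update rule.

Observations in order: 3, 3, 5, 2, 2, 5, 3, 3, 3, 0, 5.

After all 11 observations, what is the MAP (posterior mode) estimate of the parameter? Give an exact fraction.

obs 1: x=3 → posterior Gamma(5, 13/4)
obs 2: x=3 → posterior Gamma(8, 17/4)
obs 3: x=5 → posterior Gamma(13, 21/4)
obs 4: x=2 → posterior Gamma(15, 25/4)
obs 5: x=2 → posterior Gamma(17, 29/4)
obs 6: x=5 → posterior Gamma(22, 33/4)
obs 7: x=3 → posterior Gamma(25, 37/4)
obs 8: x=3 → posterior Gamma(28, 41/4)
obs 9: x=3 → posterior Gamma(31, 45/4)
obs 10: x=0 → posterior Gamma(31, 49/4)
obs 11: x=5 → posterior Gamma(36, 53/4)

140/53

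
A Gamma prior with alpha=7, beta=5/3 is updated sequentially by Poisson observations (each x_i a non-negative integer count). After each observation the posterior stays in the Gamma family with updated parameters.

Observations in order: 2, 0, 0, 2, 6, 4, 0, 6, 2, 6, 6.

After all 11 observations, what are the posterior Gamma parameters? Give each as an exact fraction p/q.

alpha=41, beta=38/3

obs 1: x=2 → posterior Gamma(9, 8/3)
obs 2: x=0 → posterior Gamma(9, 11/3)
obs 3: x=0 → posterior Gamma(9, 14/3)
obs 4: x=2 → posterior Gamma(11, 17/3)
obs 5: x=6 → posterior Gamma(17, 20/3)
obs 6: x=4 → posterior Gamma(21, 23/3)
obs 7: x=0 → posterior Gamma(21, 26/3)
obs 8: x=6 → posterior Gamma(27, 29/3)
obs 9: x=2 → posterior Gamma(29, 32/3)
obs 10: x=6 → posterior Gamma(35, 35/3)
obs 11: x=6 → posterior Gamma(41, 38/3)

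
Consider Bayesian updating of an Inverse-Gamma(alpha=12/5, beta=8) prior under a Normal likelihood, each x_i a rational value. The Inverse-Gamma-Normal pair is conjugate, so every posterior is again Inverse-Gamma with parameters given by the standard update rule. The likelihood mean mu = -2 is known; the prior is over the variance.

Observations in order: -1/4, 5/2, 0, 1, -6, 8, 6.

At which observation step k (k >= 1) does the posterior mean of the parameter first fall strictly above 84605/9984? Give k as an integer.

obs 1: x=-1/4 → posterior Inverse-Gamma(29/10, 305/32)
obs 2: x=5/2 → posterior Inverse-Gamma(17/5, 629/32)
obs 3: x=0 → posterior Inverse-Gamma(39/10, 693/32)
obs 4: x=1 → posterior Inverse-Gamma(22/5, 837/32)
obs 5: x=-6 → posterior Inverse-Gamma(49/10, 1093/32)
obs 6: x=8 → posterior Inverse-Gamma(27/5, 2693/32)
obs 7: x=6 → posterior Inverse-Gamma(59/10, 3717/32)

k = 5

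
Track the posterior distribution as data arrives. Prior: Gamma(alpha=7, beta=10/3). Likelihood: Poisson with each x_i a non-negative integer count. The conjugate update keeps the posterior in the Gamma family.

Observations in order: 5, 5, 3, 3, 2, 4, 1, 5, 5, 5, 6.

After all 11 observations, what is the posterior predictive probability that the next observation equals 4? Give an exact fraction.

obs 1: x=5 → posterior Gamma(12, 13/3)
obs 2: x=5 → posterior Gamma(17, 16/3)
obs 3: x=3 → posterior Gamma(20, 19/3)
obs 4: x=3 → posterior Gamma(23, 22/3)
obs 5: x=2 → posterior Gamma(25, 25/3)
obs 6: x=4 → posterior Gamma(29, 28/3)
obs 7: x=1 → posterior Gamma(30, 31/3)
obs 8: x=5 → posterior Gamma(35, 34/3)
obs 9: x=5 → posterior Gamma(40, 37/3)
obs 10: x=5 → posterior Gamma(45, 40/3)
obs 11: x=6 → posterior Gamma(51, 43/3)

5192878494527536166135663730163077908633377108067098177290651431722718582031045162544024017/28293113545872442256069384612176496551505806910109586508247536632427864824399581601884798976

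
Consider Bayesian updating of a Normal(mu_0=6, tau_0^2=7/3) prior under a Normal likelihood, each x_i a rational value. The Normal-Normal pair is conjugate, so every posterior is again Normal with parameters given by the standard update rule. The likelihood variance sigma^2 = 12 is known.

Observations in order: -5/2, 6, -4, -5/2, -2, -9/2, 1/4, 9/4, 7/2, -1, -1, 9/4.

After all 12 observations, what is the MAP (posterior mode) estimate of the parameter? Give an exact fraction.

773/480

obs 1: x=-5/2 → posterior Normal(397/86, 84/43)
obs 2: x=6 → posterior Normal(481/100, 42/25)
obs 3: x=-4 → posterior Normal(425/114, 28/19)
obs 4: x=-5/2 → posterior Normal(195/64, 21/16)
obs 5: x=-2 → posterior Normal(181/71, 84/71)
obs 6: x=-9/2 → posterior Normal(23/12, 14/13)
obs 7: x=1/4 → posterior Normal(121/68, 84/85)
obs 8: x=9/4 → posterior Normal(167/92, 21/23)
obs 9: x=7/2 → posterior Normal(383/198, 28/33)
obs 10: x=-1 → posterior Normal(369/212, 42/53)
obs 11: x=-1 → posterior Normal(355/226, 84/113)
obs 12: x=9/4 → posterior Normal(773/480, 7/10)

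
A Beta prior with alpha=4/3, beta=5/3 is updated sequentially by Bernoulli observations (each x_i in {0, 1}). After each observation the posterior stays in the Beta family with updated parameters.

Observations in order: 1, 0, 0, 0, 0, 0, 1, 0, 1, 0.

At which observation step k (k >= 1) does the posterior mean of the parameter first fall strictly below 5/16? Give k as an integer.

k = 5

obs 1: x=1 → posterior Beta(7/3, 5/3)
obs 2: x=0 → posterior Beta(7/3, 8/3)
obs 3: x=0 → posterior Beta(7/3, 11/3)
obs 4: x=0 → posterior Beta(7/3, 14/3)
obs 5: x=0 → posterior Beta(7/3, 17/3)
obs 6: x=0 → posterior Beta(7/3, 20/3)
obs 7: x=1 → posterior Beta(10/3, 20/3)
obs 8: x=0 → posterior Beta(10/3, 23/3)
obs 9: x=1 → posterior Beta(13/3, 23/3)
obs 10: x=0 → posterior Beta(13/3, 26/3)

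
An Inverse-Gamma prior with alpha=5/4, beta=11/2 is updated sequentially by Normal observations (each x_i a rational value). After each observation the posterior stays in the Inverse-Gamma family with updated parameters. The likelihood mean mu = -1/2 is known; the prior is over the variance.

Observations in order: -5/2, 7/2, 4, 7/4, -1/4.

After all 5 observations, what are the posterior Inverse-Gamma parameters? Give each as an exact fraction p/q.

obs 1: x=-5/2 → posterior Inverse-Gamma(7/4, 15/2)
obs 2: x=7/2 → posterior Inverse-Gamma(9/4, 31/2)
obs 3: x=4 → posterior Inverse-Gamma(11/4, 205/8)
obs 4: x=7/4 → posterior Inverse-Gamma(13/4, 901/32)
obs 5: x=-1/4 → posterior Inverse-Gamma(15/4, 451/16)

alpha=15/4, beta=451/16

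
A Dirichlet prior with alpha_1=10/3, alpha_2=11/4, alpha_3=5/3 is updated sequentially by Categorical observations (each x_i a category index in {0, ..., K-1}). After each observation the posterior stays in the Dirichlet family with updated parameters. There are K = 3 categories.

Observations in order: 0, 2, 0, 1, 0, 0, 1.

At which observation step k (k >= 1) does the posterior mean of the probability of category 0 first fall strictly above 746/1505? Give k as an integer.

obs 1: x=0 → posterior Dirichlet(13/3, 11/4, 5/3)
obs 2: x=2 → posterior Dirichlet(13/3, 11/4, 8/3)
obs 3: x=0 → posterior Dirichlet(16/3, 11/4, 8/3)
obs 4: x=1 → posterior Dirichlet(16/3, 15/4, 8/3)
obs 5: x=0 → posterior Dirichlet(19/3, 15/4, 8/3)
obs 6: x=0 → posterior Dirichlet(22/3, 15/4, 8/3)
obs 7: x=1 → posterior Dirichlet(22/3, 19/4, 8/3)

k = 3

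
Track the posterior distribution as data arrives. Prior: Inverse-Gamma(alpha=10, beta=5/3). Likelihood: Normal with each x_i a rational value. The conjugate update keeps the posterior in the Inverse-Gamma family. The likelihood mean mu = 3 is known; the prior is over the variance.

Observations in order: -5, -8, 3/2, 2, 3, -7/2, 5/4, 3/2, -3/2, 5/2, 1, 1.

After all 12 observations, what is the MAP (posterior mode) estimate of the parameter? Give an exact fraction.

12847/1632

obs 1: x=-5 → posterior Inverse-Gamma(21/2, 101/3)
obs 2: x=-8 → posterior Inverse-Gamma(11, 565/6)
obs 3: x=3/2 → posterior Inverse-Gamma(23/2, 2287/24)
obs 4: x=2 → posterior Inverse-Gamma(12, 2299/24)
obs 5: x=3 → posterior Inverse-Gamma(25/2, 2299/24)
obs 6: x=-7/2 → posterior Inverse-Gamma(13, 1403/12)
obs 7: x=5/4 → posterior Inverse-Gamma(27/2, 11371/96)
obs 8: x=3/2 → posterior Inverse-Gamma(14, 11479/96)
obs 9: x=-3/2 → posterior Inverse-Gamma(29/2, 12451/96)
obs 10: x=5/2 → posterior Inverse-Gamma(15, 12463/96)
obs 11: x=1 → posterior Inverse-Gamma(31/2, 12655/96)
obs 12: x=1 → posterior Inverse-Gamma(16, 12847/96)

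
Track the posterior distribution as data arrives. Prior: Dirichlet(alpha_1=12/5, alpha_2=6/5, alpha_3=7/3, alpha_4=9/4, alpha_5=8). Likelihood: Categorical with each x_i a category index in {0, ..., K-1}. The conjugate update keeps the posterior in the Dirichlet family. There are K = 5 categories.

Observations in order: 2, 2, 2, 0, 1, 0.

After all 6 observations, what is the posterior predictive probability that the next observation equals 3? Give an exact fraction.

obs 1: x=2 → posterior Dirichlet(12/5, 6/5, 10/3, 9/4, 8)
obs 2: x=2 → posterior Dirichlet(12/5, 6/5, 13/3, 9/4, 8)
obs 3: x=2 → posterior Dirichlet(12/5, 6/5, 16/3, 9/4, 8)
obs 4: x=0 → posterior Dirichlet(17/5, 6/5, 16/3, 9/4, 8)
obs 5: x=1 → posterior Dirichlet(17/5, 11/5, 16/3, 9/4, 8)
obs 6: x=0 → posterior Dirichlet(22/5, 11/5, 16/3, 9/4, 8)

135/1331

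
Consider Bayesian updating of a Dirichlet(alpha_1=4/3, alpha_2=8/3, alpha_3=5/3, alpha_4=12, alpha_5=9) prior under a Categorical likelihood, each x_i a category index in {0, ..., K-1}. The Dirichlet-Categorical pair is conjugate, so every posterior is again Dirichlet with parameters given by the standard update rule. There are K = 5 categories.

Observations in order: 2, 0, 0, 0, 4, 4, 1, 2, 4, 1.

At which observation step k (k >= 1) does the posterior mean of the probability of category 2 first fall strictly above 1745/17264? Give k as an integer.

obs 1: x=2 → posterior Dirichlet(4/3, 8/3, 8/3, 12, 9)
obs 2: x=0 → posterior Dirichlet(7/3, 8/3, 8/3, 12, 9)
obs 3: x=0 → posterior Dirichlet(10/3, 8/3, 8/3, 12, 9)
obs 4: x=0 → posterior Dirichlet(13/3, 8/3, 8/3, 12, 9)
obs 5: x=4 → posterior Dirichlet(13/3, 8/3, 8/3, 12, 10)
obs 6: x=4 → posterior Dirichlet(13/3, 8/3, 8/3, 12, 11)
obs 7: x=1 → posterior Dirichlet(13/3, 11/3, 8/3, 12, 11)
obs 8: x=2 → posterior Dirichlet(13/3, 11/3, 11/3, 12, 11)
obs 9: x=4 → posterior Dirichlet(13/3, 11/3, 11/3, 12, 12)
obs 10: x=1 → posterior Dirichlet(13/3, 14/3, 11/3, 12, 12)

k = 8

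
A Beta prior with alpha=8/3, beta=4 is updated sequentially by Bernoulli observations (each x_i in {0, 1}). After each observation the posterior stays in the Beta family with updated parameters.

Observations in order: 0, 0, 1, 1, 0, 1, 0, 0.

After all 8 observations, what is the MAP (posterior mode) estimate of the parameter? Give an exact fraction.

obs 1: x=0 → posterior Beta(8/3, 5)
obs 2: x=0 → posterior Beta(8/3, 6)
obs 3: x=1 → posterior Beta(11/3, 6)
obs 4: x=1 → posterior Beta(14/3, 6)
obs 5: x=0 → posterior Beta(14/3, 7)
obs 6: x=1 → posterior Beta(17/3, 7)
obs 7: x=0 → posterior Beta(17/3, 8)
obs 8: x=0 → posterior Beta(17/3, 9)

7/19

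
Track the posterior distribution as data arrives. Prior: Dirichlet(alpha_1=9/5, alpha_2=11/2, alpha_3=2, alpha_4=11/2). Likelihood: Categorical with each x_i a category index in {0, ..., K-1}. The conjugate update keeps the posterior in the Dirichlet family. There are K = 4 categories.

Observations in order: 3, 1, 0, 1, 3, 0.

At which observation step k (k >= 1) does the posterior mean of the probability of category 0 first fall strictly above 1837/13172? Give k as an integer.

obs 1: x=3 → posterior Dirichlet(9/5, 11/2, 2, 13/2)
obs 2: x=1 → posterior Dirichlet(9/5, 13/2, 2, 13/2)
obs 3: x=0 → posterior Dirichlet(14/5, 13/2, 2, 13/2)
obs 4: x=1 → posterior Dirichlet(14/5, 15/2, 2, 13/2)
obs 5: x=3 → posterior Dirichlet(14/5, 15/2, 2, 15/2)
obs 6: x=0 → posterior Dirichlet(19/5, 15/2, 2, 15/2)

k = 3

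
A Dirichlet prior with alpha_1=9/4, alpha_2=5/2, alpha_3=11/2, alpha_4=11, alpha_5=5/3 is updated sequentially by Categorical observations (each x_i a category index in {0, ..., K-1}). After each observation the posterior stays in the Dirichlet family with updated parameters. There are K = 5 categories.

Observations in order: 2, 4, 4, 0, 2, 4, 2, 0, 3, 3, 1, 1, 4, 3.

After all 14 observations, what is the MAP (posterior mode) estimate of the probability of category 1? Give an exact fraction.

obs 1: x=2 → posterior Dirichlet(9/4, 5/2, 13/2, 11, 5/3)
obs 2: x=4 → posterior Dirichlet(9/4, 5/2, 13/2, 11, 8/3)
obs 3: x=4 → posterior Dirichlet(9/4, 5/2, 13/2, 11, 11/3)
obs 4: x=0 → posterior Dirichlet(13/4, 5/2, 13/2, 11, 11/3)
obs 5: x=2 → posterior Dirichlet(13/4, 5/2, 15/2, 11, 11/3)
obs 6: x=4 → posterior Dirichlet(13/4, 5/2, 15/2, 11, 14/3)
obs 7: x=2 → posterior Dirichlet(13/4, 5/2, 17/2, 11, 14/3)
obs 8: x=0 → posterior Dirichlet(17/4, 5/2, 17/2, 11, 14/3)
obs 9: x=3 → posterior Dirichlet(17/4, 5/2, 17/2, 12, 14/3)
obs 10: x=3 → posterior Dirichlet(17/4, 5/2, 17/2, 13, 14/3)
obs 11: x=1 → posterior Dirichlet(17/4, 7/2, 17/2, 13, 14/3)
obs 12: x=1 → posterior Dirichlet(17/4, 9/2, 17/2, 13, 14/3)
obs 13: x=4 → posterior Dirichlet(17/4, 9/2, 17/2, 13, 17/3)
obs 14: x=3 → posterior Dirichlet(17/4, 9/2, 17/2, 14, 17/3)

42/383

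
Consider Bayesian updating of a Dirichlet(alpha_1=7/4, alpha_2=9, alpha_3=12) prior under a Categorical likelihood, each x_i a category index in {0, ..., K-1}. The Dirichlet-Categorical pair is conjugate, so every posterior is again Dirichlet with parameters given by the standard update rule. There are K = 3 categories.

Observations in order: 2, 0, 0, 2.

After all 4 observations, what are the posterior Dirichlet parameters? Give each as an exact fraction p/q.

alpha_1=15/4, alpha_2=9, alpha_3=14

obs 1: x=2 → posterior Dirichlet(7/4, 9, 13)
obs 2: x=0 → posterior Dirichlet(11/4, 9, 13)
obs 3: x=0 → posterior Dirichlet(15/4, 9, 13)
obs 4: x=2 → posterior Dirichlet(15/4, 9, 14)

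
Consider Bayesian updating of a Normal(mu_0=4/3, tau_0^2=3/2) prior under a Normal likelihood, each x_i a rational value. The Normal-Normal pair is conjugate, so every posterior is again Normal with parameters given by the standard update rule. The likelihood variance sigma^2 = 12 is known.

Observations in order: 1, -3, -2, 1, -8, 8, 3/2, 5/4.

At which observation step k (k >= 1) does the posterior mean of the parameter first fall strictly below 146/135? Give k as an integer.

k = 2

obs 1: x=1 → posterior Normal(35/27, 4/3)
obs 2: x=-3 → posterior Normal(13/15, 6/5)
obs 3: x=-2 → posterior Normal(20/33, 12/11)
obs 4: x=1 → posterior Normal(23/36, 1)
obs 5: x=-8 → posterior Normal(-1/39, 12/13)
obs 6: x=8 → posterior Normal(23/42, 6/7)
obs 7: x=3/2 → posterior Normal(11/18, 4/5)
obs 8: x=5/4 → posterior Normal(125/192, 3/4)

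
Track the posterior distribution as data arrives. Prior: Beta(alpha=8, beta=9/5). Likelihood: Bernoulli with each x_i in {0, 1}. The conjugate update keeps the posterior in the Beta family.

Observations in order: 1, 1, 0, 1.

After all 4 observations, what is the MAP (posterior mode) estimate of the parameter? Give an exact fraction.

obs 1: x=1 → posterior Beta(9, 9/5)
obs 2: x=1 → posterior Beta(10, 9/5)
obs 3: x=0 → posterior Beta(10, 14/5)
obs 4: x=1 → posterior Beta(11, 14/5)

50/59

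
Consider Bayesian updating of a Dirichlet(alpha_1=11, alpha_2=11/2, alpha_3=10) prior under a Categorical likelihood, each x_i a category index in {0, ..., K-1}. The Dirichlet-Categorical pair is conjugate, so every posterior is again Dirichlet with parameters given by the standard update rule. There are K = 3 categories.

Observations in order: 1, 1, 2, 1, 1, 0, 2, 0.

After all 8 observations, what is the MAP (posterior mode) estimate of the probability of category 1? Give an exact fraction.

17/63

obs 1: x=1 → posterior Dirichlet(11, 13/2, 10)
obs 2: x=1 → posterior Dirichlet(11, 15/2, 10)
obs 3: x=2 → posterior Dirichlet(11, 15/2, 11)
obs 4: x=1 → posterior Dirichlet(11, 17/2, 11)
obs 5: x=1 → posterior Dirichlet(11, 19/2, 11)
obs 6: x=0 → posterior Dirichlet(12, 19/2, 11)
obs 7: x=2 → posterior Dirichlet(12, 19/2, 12)
obs 8: x=0 → posterior Dirichlet(13, 19/2, 12)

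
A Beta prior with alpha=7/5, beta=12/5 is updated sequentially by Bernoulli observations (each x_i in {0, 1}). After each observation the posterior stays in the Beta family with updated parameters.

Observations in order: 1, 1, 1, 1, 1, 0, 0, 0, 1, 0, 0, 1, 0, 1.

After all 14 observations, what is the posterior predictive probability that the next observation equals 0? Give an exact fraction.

obs 1: x=1 → posterior Beta(12/5, 12/5)
obs 2: x=1 → posterior Beta(17/5, 12/5)
obs 3: x=1 → posterior Beta(22/5, 12/5)
obs 4: x=1 → posterior Beta(27/5, 12/5)
obs 5: x=1 → posterior Beta(32/5, 12/5)
obs 6: x=0 → posterior Beta(32/5, 17/5)
obs 7: x=0 → posterior Beta(32/5, 22/5)
obs 8: x=0 → posterior Beta(32/5, 27/5)
obs 9: x=1 → posterior Beta(37/5, 27/5)
obs 10: x=0 → posterior Beta(37/5, 32/5)
obs 11: x=0 → posterior Beta(37/5, 37/5)
obs 12: x=1 → posterior Beta(42/5, 37/5)
obs 13: x=0 → posterior Beta(42/5, 42/5)
obs 14: x=1 → posterior Beta(47/5, 42/5)

42/89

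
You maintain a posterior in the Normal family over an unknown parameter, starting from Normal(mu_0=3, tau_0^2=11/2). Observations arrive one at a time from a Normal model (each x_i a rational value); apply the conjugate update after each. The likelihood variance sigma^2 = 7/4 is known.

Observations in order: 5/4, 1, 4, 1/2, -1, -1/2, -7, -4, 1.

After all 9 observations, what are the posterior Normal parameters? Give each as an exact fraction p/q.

mu_0=-167/410, tau_0^2=77/410

obs 1: x=5/4 → posterior Normal(97/58, 77/58)
obs 2: x=1 → posterior Normal(47/34, 77/102)
obs 3: x=4 → posterior Normal(317/146, 77/146)
obs 4: x=1/2 → posterior Normal(339/190, 77/190)
obs 5: x=-1 → posterior Normal(295/234, 77/234)
obs 6: x=-1/2 → posterior Normal(273/278, 77/278)
obs 7: x=-7 → posterior Normal(-5/46, 11/46)
obs 8: x=-4 → posterior Normal(-211/366, 77/366)
obs 9: x=1 → posterior Normal(-167/410, 77/410)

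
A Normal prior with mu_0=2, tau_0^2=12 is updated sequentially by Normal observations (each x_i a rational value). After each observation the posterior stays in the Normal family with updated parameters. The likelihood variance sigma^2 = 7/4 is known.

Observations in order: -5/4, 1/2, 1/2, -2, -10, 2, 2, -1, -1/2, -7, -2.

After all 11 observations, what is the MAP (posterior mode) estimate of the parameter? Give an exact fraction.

-886/535

obs 1: x=-5/4 → posterior Normal(-46/55, 84/55)
obs 2: x=1/2 → posterior Normal(-22/103, 84/103)
obs 3: x=1/2 → posterior Normal(2/151, 84/151)
obs 4: x=-2 → posterior Normal(-94/199, 84/199)
obs 5: x=-10 → posterior Normal(-574/247, 84/247)
obs 6: x=2 → posterior Normal(-478/295, 84/295)
obs 7: x=2 → posterior Normal(-382/343, 12/49)
obs 8: x=-1 → posterior Normal(-430/391, 84/391)
obs 9: x=-1/2 → posterior Normal(-454/439, 84/439)
obs 10: x=-7 → posterior Normal(-790/487, 84/487)
obs 11: x=-2 → posterior Normal(-886/535, 84/535)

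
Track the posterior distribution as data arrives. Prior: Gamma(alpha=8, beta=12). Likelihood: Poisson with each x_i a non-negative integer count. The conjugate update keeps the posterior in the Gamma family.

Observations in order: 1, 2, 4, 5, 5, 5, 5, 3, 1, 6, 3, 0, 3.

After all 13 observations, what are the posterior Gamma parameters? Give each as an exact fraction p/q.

alpha=51, beta=25

obs 1: x=1 → posterior Gamma(9, 13)
obs 2: x=2 → posterior Gamma(11, 14)
obs 3: x=4 → posterior Gamma(15, 15)
obs 4: x=5 → posterior Gamma(20, 16)
obs 5: x=5 → posterior Gamma(25, 17)
obs 6: x=5 → posterior Gamma(30, 18)
obs 7: x=5 → posterior Gamma(35, 19)
obs 8: x=3 → posterior Gamma(38, 20)
obs 9: x=1 → posterior Gamma(39, 21)
obs 10: x=6 → posterior Gamma(45, 22)
obs 11: x=3 → posterior Gamma(48, 23)
obs 12: x=0 → posterior Gamma(48, 24)
obs 13: x=3 → posterior Gamma(51, 25)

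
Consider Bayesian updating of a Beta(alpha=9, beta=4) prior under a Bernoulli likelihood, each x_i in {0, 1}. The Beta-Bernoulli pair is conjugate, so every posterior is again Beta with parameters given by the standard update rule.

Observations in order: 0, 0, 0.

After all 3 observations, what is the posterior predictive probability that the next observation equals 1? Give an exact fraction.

obs 1: x=0 → posterior Beta(9, 5)
obs 2: x=0 → posterior Beta(9, 6)
obs 3: x=0 → posterior Beta(9, 7)

9/16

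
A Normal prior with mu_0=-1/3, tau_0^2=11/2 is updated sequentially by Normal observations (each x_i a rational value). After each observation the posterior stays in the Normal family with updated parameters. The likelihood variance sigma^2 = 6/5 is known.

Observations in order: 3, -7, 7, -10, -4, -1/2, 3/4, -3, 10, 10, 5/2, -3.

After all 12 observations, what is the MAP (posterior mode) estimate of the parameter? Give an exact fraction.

obs 1: x=3 → posterior Normal(161/67, 66/67)
obs 2: x=-7 → posterior Normal(-112/61, 33/61)
obs 3: x=7 → posterior Normal(161/177, 22/59)
obs 4: x=-10 → posterior Normal(-389/232, 33/116)
obs 5: x=-4 → posterior Normal(-87/41, 66/287)
obs 6: x=-1/2 → posterior Normal(-67/36, 11/57)
obs 7: x=3/4 → posterior Normal(-2381/1588, 66/397)
obs 8: x=-3 → posterior Normal(-3041/1808, 33/226)
obs 9: x=10 → posterior Normal(-841/2028, 22/169)
obs 10: x=10 → posterior Normal(1359/2248, 33/281)
obs 11: x=5/2 → posterior Normal(1909/2468, 66/617)
obs 12: x=-3 → posterior Normal(1249/2688, 11/112)

1249/2688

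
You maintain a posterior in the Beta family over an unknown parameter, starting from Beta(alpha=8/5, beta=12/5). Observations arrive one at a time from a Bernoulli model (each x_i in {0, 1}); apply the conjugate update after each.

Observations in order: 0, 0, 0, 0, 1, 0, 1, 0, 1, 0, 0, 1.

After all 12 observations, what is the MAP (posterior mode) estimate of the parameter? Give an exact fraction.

obs 1: x=0 → posterior Beta(8/5, 17/5)
obs 2: x=0 → posterior Beta(8/5, 22/5)
obs 3: x=0 → posterior Beta(8/5, 27/5)
obs 4: x=0 → posterior Beta(8/5, 32/5)
obs 5: x=1 → posterior Beta(13/5, 32/5)
obs 6: x=0 → posterior Beta(13/5, 37/5)
obs 7: x=1 → posterior Beta(18/5, 37/5)
obs 8: x=0 → posterior Beta(18/5, 42/5)
obs 9: x=1 → posterior Beta(23/5, 42/5)
obs 10: x=0 → posterior Beta(23/5, 47/5)
obs 11: x=0 → posterior Beta(23/5, 52/5)
obs 12: x=1 → posterior Beta(28/5, 52/5)

23/70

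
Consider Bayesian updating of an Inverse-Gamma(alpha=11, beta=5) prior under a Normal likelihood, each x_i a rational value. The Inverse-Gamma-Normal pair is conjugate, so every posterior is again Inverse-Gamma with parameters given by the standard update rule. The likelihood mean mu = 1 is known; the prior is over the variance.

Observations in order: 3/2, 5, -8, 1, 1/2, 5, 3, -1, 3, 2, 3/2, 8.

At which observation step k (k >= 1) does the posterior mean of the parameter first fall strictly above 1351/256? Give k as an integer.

k = 12

obs 1: x=3/2 → posterior Inverse-Gamma(23/2, 41/8)
obs 2: x=5 → posterior Inverse-Gamma(12, 105/8)
obs 3: x=-8 → posterior Inverse-Gamma(25/2, 429/8)
obs 4: x=1 → posterior Inverse-Gamma(13, 429/8)
obs 5: x=1/2 → posterior Inverse-Gamma(27/2, 215/4)
obs 6: x=5 → posterior Inverse-Gamma(14, 247/4)
obs 7: x=3 → posterior Inverse-Gamma(29/2, 255/4)
obs 8: x=-1 → posterior Inverse-Gamma(15, 263/4)
obs 9: x=3 → posterior Inverse-Gamma(31/2, 271/4)
obs 10: x=2 → posterior Inverse-Gamma(16, 273/4)
obs 11: x=3/2 → posterior Inverse-Gamma(33/2, 547/8)
obs 12: x=8 → posterior Inverse-Gamma(17, 743/8)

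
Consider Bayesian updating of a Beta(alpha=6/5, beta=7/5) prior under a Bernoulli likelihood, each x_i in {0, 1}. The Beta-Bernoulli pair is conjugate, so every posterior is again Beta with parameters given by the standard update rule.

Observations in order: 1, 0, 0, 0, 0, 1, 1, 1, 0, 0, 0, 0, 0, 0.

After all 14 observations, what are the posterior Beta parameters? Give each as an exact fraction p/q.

obs 1: x=1 → posterior Beta(11/5, 7/5)
obs 2: x=0 → posterior Beta(11/5, 12/5)
obs 3: x=0 → posterior Beta(11/5, 17/5)
obs 4: x=0 → posterior Beta(11/5, 22/5)
obs 5: x=0 → posterior Beta(11/5, 27/5)
obs 6: x=1 → posterior Beta(16/5, 27/5)
obs 7: x=1 → posterior Beta(21/5, 27/5)
obs 8: x=1 → posterior Beta(26/5, 27/5)
obs 9: x=0 → posterior Beta(26/5, 32/5)
obs 10: x=0 → posterior Beta(26/5, 37/5)
obs 11: x=0 → posterior Beta(26/5, 42/5)
obs 12: x=0 → posterior Beta(26/5, 47/5)
obs 13: x=0 → posterior Beta(26/5, 52/5)
obs 14: x=0 → posterior Beta(26/5, 57/5)

alpha=26/5, beta=57/5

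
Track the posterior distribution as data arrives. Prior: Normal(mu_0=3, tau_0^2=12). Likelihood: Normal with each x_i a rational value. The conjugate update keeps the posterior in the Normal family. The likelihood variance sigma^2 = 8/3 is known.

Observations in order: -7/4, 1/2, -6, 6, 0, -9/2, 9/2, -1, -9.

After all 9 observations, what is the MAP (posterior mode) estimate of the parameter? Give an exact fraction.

-381/332

obs 1: x=-7/4 → posterior Normal(-39/44, 24/11)
obs 2: x=1/2 → posterior Normal(-21/80, 6/5)
obs 3: x=-6 → posterior Normal(-237/116, 24/29)
obs 4: x=6 → posterior Normal(-21/152, 12/19)
obs 5: x=0 → posterior Normal(-21/188, 24/47)
obs 6: x=-9/2 → posterior Normal(-183/224, 3/7)
obs 7: x=9/2 → posterior Normal(-21/260, 24/65)
obs 8: x=-1 → posterior Normal(-57/296, 12/37)
obs 9: x=-9 → posterior Normal(-381/332, 24/83)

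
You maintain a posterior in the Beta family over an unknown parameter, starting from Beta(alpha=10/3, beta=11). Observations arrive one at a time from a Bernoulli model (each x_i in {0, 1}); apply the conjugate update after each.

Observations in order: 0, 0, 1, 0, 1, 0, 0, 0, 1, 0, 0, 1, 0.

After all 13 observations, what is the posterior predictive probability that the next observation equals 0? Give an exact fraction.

30/41

obs 1: x=0 → posterior Beta(10/3, 12)
obs 2: x=0 → posterior Beta(10/3, 13)
obs 3: x=1 → posterior Beta(13/3, 13)
obs 4: x=0 → posterior Beta(13/3, 14)
obs 5: x=1 → posterior Beta(16/3, 14)
obs 6: x=0 → posterior Beta(16/3, 15)
obs 7: x=0 → posterior Beta(16/3, 16)
obs 8: x=0 → posterior Beta(16/3, 17)
obs 9: x=1 → posterior Beta(19/3, 17)
obs 10: x=0 → posterior Beta(19/3, 18)
obs 11: x=0 → posterior Beta(19/3, 19)
obs 12: x=1 → posterior Beta(22/3, 19)
obs 13: x=0 → posterior Beta(22/3, 20)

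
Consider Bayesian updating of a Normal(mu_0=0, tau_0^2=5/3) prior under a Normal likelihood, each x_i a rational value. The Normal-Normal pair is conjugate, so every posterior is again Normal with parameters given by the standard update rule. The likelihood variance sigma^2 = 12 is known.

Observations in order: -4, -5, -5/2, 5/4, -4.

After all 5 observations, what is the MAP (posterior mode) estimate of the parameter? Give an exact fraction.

-285/244

obs 1: x=-4 → posterior Normal(-20/41, 60/41)
obs 2: x=-5 → posterior Normal(-45/46, 30/23)
obs 3: x=-5/2 → posterior Normal(-115/102, 20/17)
obs 4: x=5/4 → posterior Normal(-205/224, 15/14)
obs 5: x=-4 → posterior Normal(-285/244, 60/61)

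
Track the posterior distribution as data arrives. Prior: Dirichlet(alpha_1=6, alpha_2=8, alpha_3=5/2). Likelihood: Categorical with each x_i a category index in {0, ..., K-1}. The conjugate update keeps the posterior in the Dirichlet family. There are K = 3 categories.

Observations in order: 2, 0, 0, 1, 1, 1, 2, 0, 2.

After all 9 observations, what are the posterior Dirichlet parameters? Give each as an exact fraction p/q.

alpha_1=9, alpha_2=11, alpha_3=11/2

obs 1: x=2 → posterior Dirichlet(6, 8, 7/2)
obs 2: x=0 → posterior Dirichlet(7, 8, 7/2)
obs 3: x=0 → posterior Dirichlet(8, 8, 7/2)
obs 4: x=1 → posterior Dirichlet(8, 9, 7/2)
obs 5: x=1 → posterior Dirichlet(8, 10, 7/2)
obs 6: x=1 → posterior Dirichlet(8, 11, 7/2)
obs 7: x=2 → posterior Dirichlet(8, 11, 9/2)
obs 8: x=0 → posterior Dirichlet(9, 11, 9/2)
obs 9: x=2 → posterior Dirichlet(9, 11, 11/2)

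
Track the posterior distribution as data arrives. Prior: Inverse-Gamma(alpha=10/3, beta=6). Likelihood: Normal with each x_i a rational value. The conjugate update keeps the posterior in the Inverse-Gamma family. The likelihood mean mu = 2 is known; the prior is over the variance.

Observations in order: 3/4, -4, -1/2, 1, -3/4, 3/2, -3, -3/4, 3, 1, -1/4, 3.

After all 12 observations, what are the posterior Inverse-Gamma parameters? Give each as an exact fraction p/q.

obs 1: x=3/4 → posterior Inverse-Gamma(23/6, 217/32)
obs 2: x=-4 → posterior Inverse-Gamma(13/3, 793/32)
obs 3: x=-1/2 → posterior Inverse-Gamma(29/6, 893/32)
obs 4: x=1 → posterior Inverse-Gamma(16/3, 909/32)
obs 5: x=-3/4 → posterior Inverse-Gamma(35/6, 515/16)
obs 6: x=3/2 → posterior Inverse-Gamma(19/3, 517/16)
obs 7: x=-3 → posterior Inverse-Gamma(41/6, 717/16)
obs 8: x=-3/4 → posterior Inverse-Gamma(22/3, 1555/32)
obs 9: x=3 → posterior Inverse-Gamma(47/6, 1571/32)
obs 10: x=1 → posterior Inverse-Gamma(25/3, 1587/32)
obs 11: x=-1/4 → posterior Inverse-Gamma(53/6, 417/8)
obs 12: x=3 → posterior Inverse-Gamma(28/3, 421/8)

alpha=28/3, beta=421/8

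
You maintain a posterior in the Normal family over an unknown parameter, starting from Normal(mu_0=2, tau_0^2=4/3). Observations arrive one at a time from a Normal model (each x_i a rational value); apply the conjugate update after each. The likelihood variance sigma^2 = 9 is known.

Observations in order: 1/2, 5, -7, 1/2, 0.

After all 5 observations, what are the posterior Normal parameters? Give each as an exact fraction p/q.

mu_0=50/47, tau_0^2=36/47

obs 1: x=1/2 → posterior Normal(56/31, 36/31)
obs 2: x=5 → posterior Normal(76/35, 36/35)
obs 3: x=-7 → posterior Normal(16/13, 12/13)
obs 4: x=1/2 → posterior Normal(50/43, 36/43)
obs 5: x=0 → posterior Normal(50/47, 36/47)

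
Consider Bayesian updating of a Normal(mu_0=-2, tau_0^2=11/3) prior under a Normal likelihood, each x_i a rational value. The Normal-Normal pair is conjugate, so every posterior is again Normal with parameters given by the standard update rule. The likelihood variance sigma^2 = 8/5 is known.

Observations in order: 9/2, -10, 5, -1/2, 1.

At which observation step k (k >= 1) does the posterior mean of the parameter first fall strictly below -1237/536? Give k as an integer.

obs 1: x=9/2 → posterior Normal(399/158, 88/79)
obs 2: x=-10 → posterior Normal(-701/268, 44/67)
obs 3: x=5 → posterior Normal(-151/378, 88/189)
obs 4: x=-1/2 → posterior Normal(-103/244, 22/61)
obs 5: x=1 → posterior Normal(-48/299, 88/299)

k = 2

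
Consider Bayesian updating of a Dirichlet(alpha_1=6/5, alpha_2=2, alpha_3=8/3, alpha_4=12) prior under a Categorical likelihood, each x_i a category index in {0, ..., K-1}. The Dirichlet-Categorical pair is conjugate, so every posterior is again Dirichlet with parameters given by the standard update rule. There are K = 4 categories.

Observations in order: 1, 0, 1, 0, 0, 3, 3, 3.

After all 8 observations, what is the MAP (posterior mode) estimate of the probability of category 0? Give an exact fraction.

obs 1: x=1 → posterior Dirichlet(6/5, 3, 8/3, 12)
obs 2: x=0 → posterior Dirichlet(11/5, 3, 8/3, 12)
obs 3: x=1 → posterior Dirichlet(11/5, 4, 8/3, 12)
obs 4: x=0 → posterior Dirichlet(16/5, 4, 8/3, 12)
obs 5: x=0 → posterior Dirichlet(21/5, 4, 8/3, 12)
obs 6: x=3 → posterior Dirichlet(21/5, 4, 8/3, 13)
obs 7: x=3 → posterior Dirichlet(21/5, 4, 8/3, 14)
obs 8: x=3 → posterior Dirichlet(21/5, 4, 8/3, 15)

6/41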